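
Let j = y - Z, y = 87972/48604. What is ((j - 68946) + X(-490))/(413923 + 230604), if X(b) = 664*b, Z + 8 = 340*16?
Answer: -4857194445/7831647577 ≈ -0.62020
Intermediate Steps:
y = 21993/12151 (y = 87972*(1/48604) = 21993/12151 ≈ 1.8100)
Z = 5432 (Z = -8 + 340*16 = -8 + 5440 = 5432)
j = -65982239/12151 (j = 21993/12151 - 1*5432 = 21993/12151 - 5432 = -65982239/12151 ≈ -5430.2)
((j - 68946) + X(-490))/(413923 + 230604) = ((-65982239/12151 - 68946) + 664*(-490))/(413923 + 230604) = (-903745085/12151 - 325360)/644527 = -4857194445/12151*1/644527 = -4857194445/7831647577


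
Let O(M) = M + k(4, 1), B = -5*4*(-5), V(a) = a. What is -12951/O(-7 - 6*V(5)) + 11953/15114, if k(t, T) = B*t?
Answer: -5800075/166254 ≈ -34.887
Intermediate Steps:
B = 100 (B = -20*(-5) = 100)
k(t, T) = 100*t
O(M) = 400 + M (O(M) = M + 100*4 = M + 400 = 400 + M)
-12951/O(-7 - 6*V(5)) + 11953/15114 = -12951/(400 + (-7 - 6*5)) + 11953/15114 = -12951/(400 + (-7 - 30)) + 11953*(1/15114) = -12951/(400 - 37) + 11953/15114 = -12951/363 + 11953/15114 = -12951*1/363 + 11953/15114 = -4317/121 + 11953/15114 = -5800075/166254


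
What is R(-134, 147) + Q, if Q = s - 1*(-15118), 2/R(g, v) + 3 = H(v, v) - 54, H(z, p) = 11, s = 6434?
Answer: 495695/23 ≈ 21552.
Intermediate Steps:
R(g, v) = -1/23 (R(g, v) = 2/(-3 + (11 - 54)) = 2/(-3 - 43) = 2/(-46) = 2*(-1/46) = -1/23)
Q = 21552 (Q = 6434 - 1*(-15118) = 6434 + 15118 = 21552)
R(-134, 147) + Q = -1/23 + 21552 = 495695/23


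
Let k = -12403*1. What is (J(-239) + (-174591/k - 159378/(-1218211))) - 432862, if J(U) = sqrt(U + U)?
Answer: -6540101184844411/15109471033 + I*sqrt(478) ≈ -4.3285e+5 + 21.863*I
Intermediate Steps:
J(U) = sqrt(2)*sqrt(U) (J(U) = sqrt(2*U) = sqrt(2)*sqrt(U))
k = -12403
(J(-239) + (-174591/k - 159378/(-1218211))) - 432862 = (sqrt(2)*sqrt(-239) + (-174591/(-12403) - 159378/(-1218211))) - 432862 = (sqrt(2)*(I*sqrt(239)) + (-174591*(-1/12403) - 159378*(-1/1218211))) - 432862 = (I*sqrt(478) + (174591/12403 + 159378/1218211)) - 432862 = (I*sqrt(478) + 214665442035/15109471033) - 432862 = (214665442035/15109471033 + I*sqrt(478)) - 432862 = -6540101184844411/15109471033 + I*sqrt(478)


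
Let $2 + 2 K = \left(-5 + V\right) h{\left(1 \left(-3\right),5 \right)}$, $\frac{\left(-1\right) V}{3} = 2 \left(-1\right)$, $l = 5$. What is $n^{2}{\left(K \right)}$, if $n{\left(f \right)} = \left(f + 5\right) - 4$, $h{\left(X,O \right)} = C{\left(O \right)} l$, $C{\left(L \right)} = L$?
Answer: $\frac{625}{4} \approx 156.25$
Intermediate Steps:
$V = 6$ ($V = - 3 \cdot 2 \left(-1\right) = \left(-3\right) \left(-2\right) = 6$)
$h{\left(X,O \right)} = 5 O$ ($h{\left(X,O \right)} = O 5 = 5 O$)
$K = \frac{23}{2}$ ($K = -1 + \frac{\left(-5 + 6\right) 5 \cdot 5}{2} = -1 + \frac{1 \cdot 25}{2} = -1 + \frac{1}{2} \cdot 25 = -1 + \frac{25}{2} = \frac{23}{2} \approx 11.5$)
$n{\left(f \right)} = 1 + f$ ($n{\left(f \right)} = \left(5 + f\right) - 4 = 1 + f$)
$n^{2}{\left(K \right)} = \left(1 + \frac{23}{2}\right)^{2} = \left(\frac{25}{2}\right)^{2} = \frac{625}{4}$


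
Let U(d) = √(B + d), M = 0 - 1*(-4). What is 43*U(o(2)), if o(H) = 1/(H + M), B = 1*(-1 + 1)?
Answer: 43*√6/6 ≈ 17.555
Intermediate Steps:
B = 0 (B = 1*0 = 0)
M = 4 (M = 0 + 4 = 4)
o(H) = 1/(4 + H) (o(H) = 1/(H + 4) = 1/(4 + H))
U(d) = √d (U(d) = √(0 + d) = √d)
43*U(o(2)) = 43*√(1/(4 + 2)) = 43*√(1/6) = 43*√(⅙) = 43*(√6/6) = 43*√6/6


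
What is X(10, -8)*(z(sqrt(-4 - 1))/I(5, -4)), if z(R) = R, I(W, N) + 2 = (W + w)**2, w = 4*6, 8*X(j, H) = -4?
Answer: -I*sqrt(5)/1678 ≈ -0.0013326*I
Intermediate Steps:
X(j, H) = -1/2 (X(j, H) = (1/8)*(-4) = -1/2)
w = 24
I(W, N) = -2 + (24 + W)**2 (I(W, N) = -2 + (W + 24)**2 = -2 + (24 + W)**2)
X(10, -8)*(z(sqrt(-4 - 1))/I(5, -4)) = -sqrt(-4 - 1)/(2*(-2 + (24 + 5)**2)) = -sqrt(-5)/(2*(-2 + 29**2)) = -I*sqrt(5)/(2*(-2 + 841)) = -I*sqrt(5)/(2*839) = -I*sqrt(5)/1678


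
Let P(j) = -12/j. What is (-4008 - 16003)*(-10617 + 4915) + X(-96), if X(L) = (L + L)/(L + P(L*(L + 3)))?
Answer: 8149787061698/71425 ≈ 1.1410e+8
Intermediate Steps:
X(L) = 2*L/(L - 12/(L*(3 + L))) (X(L) = (L + L)/(L - 12*1/(L*(L + 3))) = (2*L)/(L - 12*1/(L*(3 + L))) = (2*L)/(L - 12/(L*(3 + L))) = 2*L/(L - 12/(L*(3 + L))))
(-4008 - 16003)*(-10617 + 4915) + X(-96) = (-4008 - 16003)*(-10617 + 4915) + 2*(-96)²*(3 - 96)/(-12 + (-96)²*(3 - 96)) = -20011*(-5702) + 2*9216*(-93)/(-12 + 9216*(-93)) = 114102722 + 2*9216*(-93)/(-12 - 857088) = 114102722 + 2*9216*(-93)/(-857100) = 114102722 + 2*9216*(-1/857100)*(-93) = 114102722 + 142848/71425 = 8149787061698/71425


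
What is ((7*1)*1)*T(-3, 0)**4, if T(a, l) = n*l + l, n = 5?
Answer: 0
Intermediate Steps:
T(a, l) = 6*l (T(a, l) = 5*l + l = 6*l)
((7*1)*1)*T(-3, 0)**4 = ((7*1)*1)*(6*0)**4 = (7*1)*0**4 = 7*0 = 0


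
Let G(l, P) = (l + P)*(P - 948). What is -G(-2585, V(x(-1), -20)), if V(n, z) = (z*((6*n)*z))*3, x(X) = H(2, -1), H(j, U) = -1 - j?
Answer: -545323380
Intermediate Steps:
x(X) = -3 (x(X) = -1 - 1*2 = -1 - 2 = -3)
V(n, z) = 18*n*z² (V(n, z) = (z*(6*n*z))*3 = (6*n*z²)*3 = 18*n*z²)
G(l, P) = (-948 + P)*(P + l) (G(l, P) = (P + l)*(-948 + P) = (-948 + P)*(P + l))
-G(-2585, V(x(-1), -20)) = -((18*(-3)*(-20)²)² - 17064*(-3)*(-20)² - 948*(-2585) + (18*(-3)*(-20)²)*(-2585)) = -((18*(-3)*400)² - 17064*(-3)*400 + 2450580 + (18*(-3)*400)*(-2585)) = -((-21600)² - 948*(-21600) + 2450580 - 21600*(-2585)) = -(466560000 + 20476800 + 2450580 + 55836000) = -1*545323380 = -545323380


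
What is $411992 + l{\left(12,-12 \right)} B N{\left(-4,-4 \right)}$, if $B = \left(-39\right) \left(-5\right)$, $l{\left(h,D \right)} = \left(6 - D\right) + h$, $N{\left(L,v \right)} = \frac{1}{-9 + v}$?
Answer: $411542$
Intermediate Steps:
$l{\left(h,D \right)} = 6 + h - D$
$B = 195$
$411992 + l{\left(12,-12 \right)} B N{\left(-4,-4 \right)} = 411992 + \frac{\left(6 + 12 - -12\right) 195}{-9 - 4} = 411992 + \frac{\left(6 + 12 + 12\right) 195}{-13} = 411992 + 30 \cdot 195 \left(- \frac{1}{13}\right) = 411992 + 5850 \left(- \frac{1}{13}\right) = 411992 - 450 = 411542$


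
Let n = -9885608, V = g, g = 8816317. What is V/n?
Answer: -8816317/9885608 ≈ -0.89183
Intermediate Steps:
V = 8816317
V/n = 8816317/(-9885608) = 8816317*(-1/9885608) = -8816317/9885608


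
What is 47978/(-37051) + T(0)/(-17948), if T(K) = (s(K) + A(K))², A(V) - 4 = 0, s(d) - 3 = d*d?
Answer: -17610707/13571252 ≈ -1.2976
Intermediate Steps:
s(d) = 3 + d² (s(d) = 3 + d*d = 3 + d²)
A(V) = 4 (A(V) = 4 + 0 = 4)
T(K) = (7 + K²)² (T(K) = ((3 + K²) + 4)² = (7 + K²)²)
47978/(-37051) + T(0)/(-17948) = 47978/(-37051) + (7 + 0²)²/(-17948) = 47978*(-1/37051) + (7 + 0)²*(-1/17948) = -6854/5293 + 7²*(-1/17948) = -6854/5293 + 49*(-1/17948) = -6854/5293 - 7/2564 = -17610707/13571252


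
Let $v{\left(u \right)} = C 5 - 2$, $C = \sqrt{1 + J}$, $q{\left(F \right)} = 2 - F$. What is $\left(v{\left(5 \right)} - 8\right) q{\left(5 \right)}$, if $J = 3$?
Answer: $0$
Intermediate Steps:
$C = 2$ ($C = \sqrt{1 + 3} = \sqrt{4} = 2$)
$v{\left(u \right)} = 8$ ($v{\left(u \right)} = 2 \cdot 5 - 2 = 10 - 2 = 8$)
$\left(v{\left(5 \right)} - 8\right) q{\left(5 \right)} = \left(8 - 8\right) \left(2 - 5\right) = \left(8 - 8\right) \left(-3\right) = 0 \left(-3\right) = 0$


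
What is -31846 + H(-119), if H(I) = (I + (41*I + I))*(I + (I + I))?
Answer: 1794923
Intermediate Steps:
H(I) = 129*I² (H(I) = (I + 42*I)*(I + 2*I) = (43*I)*(3*I) = 129*I²)
-31846 + H(-119) = -31846 + 129*(-119)² = -31846 + 129*14161 = -31846 + 1826769 = 1794923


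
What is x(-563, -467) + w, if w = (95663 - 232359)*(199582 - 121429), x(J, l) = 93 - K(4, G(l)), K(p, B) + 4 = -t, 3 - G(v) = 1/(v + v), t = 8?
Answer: -10683202383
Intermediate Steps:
G(v) = 3 - 1/(2*v) (G(v) = 3 - 1/(v + v) = 3 - 1/(2*v))
K(p, B) = -12 (K(p, B) = -4 - 1*8 = -4 - 8 = -12)
x(J, l) = 105 (x(J, l) = 93 - 1*(-12) = 93 + 12 = 105)
w = -10683202488 (w = -136696*78153 = -10683202488)
x(-563, -467) + w = 105 - 10683202488 = -10683202383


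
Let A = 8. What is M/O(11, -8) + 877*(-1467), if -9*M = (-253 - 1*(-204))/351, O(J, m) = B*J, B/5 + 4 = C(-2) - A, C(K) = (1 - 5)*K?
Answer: -894132773869/694980 ≈ -1.2866e+6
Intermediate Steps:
C(K) = -4*K
B = -20 (B = -20 + 5*(-4*(-2) - 1*8) = -20 + 5*(8 - 8) = -20 + 5*0 = -20 + 0 = -20)
O(J, m) = -20*J
M = 49/3159 (M = -(-253 - 1*(-204))/(9*351) = -(-253 + 204)/(9*351) = -(-49)/(9*351) = -⅑*(-49/351) = 49/3159 ≈ 0.015511)
M/O(11, -8) + 877*(-1467) = 49/(3159*((-20*11))) + 877*(-1467) = (49/3159)/(-220) - 1286559 = (49/3159)*(-1/220) - 1286559 = -49/694980 - 1286559 = -894132773869/694980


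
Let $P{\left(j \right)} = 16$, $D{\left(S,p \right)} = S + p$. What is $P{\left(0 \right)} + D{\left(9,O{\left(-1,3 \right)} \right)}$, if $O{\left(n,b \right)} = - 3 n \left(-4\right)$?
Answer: $13$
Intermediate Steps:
$O{\left(n,b \right)} = 12 n$
$P{\left(0 \right)} + D{\left(9,O{\left(-1,3 \right)} \right)} = 16 + \left(9 + 12 \left(-1\right)\right) = 16 + \left(9 - 12\right) = 16 - 3 = 13$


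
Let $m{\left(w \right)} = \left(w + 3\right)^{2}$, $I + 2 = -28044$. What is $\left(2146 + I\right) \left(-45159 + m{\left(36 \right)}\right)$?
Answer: $1130224200$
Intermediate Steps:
$I = -28046$ ($I = -2 - 28044 = -28046$)
$m{\left(w \right)} = \left(3 + w\right)^{2}$
$\left(2146 + I\right) \left(-45159 + m{\left(36 \right)}\right) = \left(2146 - 28046\right) \left(-45159 + \left(3 + 36\right)^{2}\right) = - 25900 \left(-45159 + 39^{2}\right) = - 25900 \left(-45159 + 1521\right) = \left(-25900\right) \left(-43638\right) = 1130224200$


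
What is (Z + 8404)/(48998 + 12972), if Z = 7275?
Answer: 15679/61970 ≈ 0.25301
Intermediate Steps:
(Z + 8404)/(48998 + 12972) = (7275 + 8404)/(48998 + 12972) = 15679/61970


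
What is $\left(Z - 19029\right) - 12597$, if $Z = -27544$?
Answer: $-59170$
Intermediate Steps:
$\left(Z - 19029\right) - 12597 = \left(-27544 - 19029\right) - 12597 = -46573 - 12597 = -59170$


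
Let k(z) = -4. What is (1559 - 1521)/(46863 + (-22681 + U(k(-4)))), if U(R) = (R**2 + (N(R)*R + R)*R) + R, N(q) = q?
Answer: 19/12073 ≈ 0.0015738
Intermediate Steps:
U(R) = R + R**2 + R*(R + R**2) (U(R) = (R**2 + (R*R + R)*R) + R = (R**2 + (R**2 + R)*R) + R = (R**2 + (R + R**2)*R) + R = (R**2 + R*(R + R**2)) + R = R + R**2 + R*(R + R**2))
(1559 - 1521)/(46863 + (-22681 + U(k(-4)))) = (1559 - 1521)/(46863 + (-22681 - 4*(1 + (-4)**2 + 2*(-4)))) = 38/(46863 + (-22681 - 4*(1 + 16 - 8))) = 38/(46863 + (-22681 - 4*9)) = 38/(46863 + (-22681 - 36)) = 38/(46863 - 22717) = 38/24146 = 38*(1/24146) = 19/12073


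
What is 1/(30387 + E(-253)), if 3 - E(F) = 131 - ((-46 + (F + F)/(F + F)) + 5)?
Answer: 1/30219 ≈ 3.3092e-5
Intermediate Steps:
E(F) = -168 (E(F) = 3 - (131 - ((-46 + (F + F)/(F + F)) + 5)) = 3 - (131 - ((-46 + (2*F)/((2*F))) + 5)) = 3 - (131 - ((-46 + (2*F)*(1/(2*F))) + 5)) = 3 - (131 - ((-46 + 1) + 5)) = 3 - (131 - (-45 + 5)) = 3 - (131 - 1*(-40)) = 3 - (131 + 40) = 3 - 1*171 = 3 - 171 = -168)
1/(30387 + E(-253)) = 1/(30387 - 168) = 1/30219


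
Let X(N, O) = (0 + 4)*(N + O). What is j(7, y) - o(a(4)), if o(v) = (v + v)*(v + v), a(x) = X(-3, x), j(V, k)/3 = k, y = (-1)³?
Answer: -67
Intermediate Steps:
y = -1
j(V, k) = 3*k
X(N, O) = 4*N + 4*O (X(N, O) = 4*(N + O) = 4*N + 4*O)
a(x) = -12 + 4*x (a(x) = 4*(-3) + 4*x = -12 + 4*x)
o(v) = 4*v² (o(v) = (2*v)*(2*v) = 4*v²)
j(7, y) - o(a(4)) = 3*(-1) - 4*(-12 + 4*4)² = -3 - 4*(-12 + 16)² = -3 - 4*4² = -3 - 4*16 = -3 - 1*64 = -3 - 64 = -67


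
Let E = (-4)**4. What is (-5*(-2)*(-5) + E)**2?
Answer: 42436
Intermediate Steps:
E = 256
(-5*(-2)*(-5) + E)**2 = (-5*(-2)*(-5) + 256)**2 = (10*(-5) + 256)**2 = (-50 + 256)**2 = 206**2 = 42436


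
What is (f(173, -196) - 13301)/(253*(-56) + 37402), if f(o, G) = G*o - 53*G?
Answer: -36821/23234 ≈ -1.5848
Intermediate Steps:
f(o, G) = -53*G + G*o
(f(173, -196) - 13301)/(253*(-56) + 37402) = (-196*(-53 + 173) - 13301)/(253*(-56) + 37402) = (-196*120 - 13301)/(-14168 + 37402) = (-23520 - 13301)/23234 = -36821*1/23234 = -36821/23234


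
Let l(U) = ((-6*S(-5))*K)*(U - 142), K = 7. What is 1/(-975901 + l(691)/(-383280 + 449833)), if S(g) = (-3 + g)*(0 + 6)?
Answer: -66553/64948032469 ≈ -1.0247e-6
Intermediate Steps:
S(g) = -18 + 6*g (S(g) = (-3 + g)*6 = -18 + 6*g)
l(U) = -286272 + 2016*U (l(U) = (-6*(-18 + 6*(-5))*7)*(U - 142) = (-6*(-18 - 30)*7)*(-142 + U) = (-6*(-48)*7)*(-142 + U) = (288*7)*(-142 + U) = 2016*(-142 + U) = -286272 + 2016*U)
1/(-975901 + l(691)/(-383280 + 449833)) = 1/(-975901 + (-286272 + 2016*691)/(-383280 + 449833)) = 1/(-975901 + (-286272 + 1393056)/66553) = 1/(-975901 + 1106784*(1/66553)) = 1/(-975901 + 1106784/66553) = 1/(-64948032469/66553) = -66553/64948032469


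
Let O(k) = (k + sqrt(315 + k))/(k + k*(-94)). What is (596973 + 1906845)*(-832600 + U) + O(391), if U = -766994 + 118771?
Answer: -344817149245903/93 - sqrt(706)/36363 ≈ -3.7077e+12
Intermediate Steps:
U = -648223
O(k) = -(k + sqrt(315 + k))/(93*k) (O(k) = (k + sqrt(315 + k))/(k - 94*k) = (k + sqrt(315 + k))/((-93*k)) = (k + sqrt(315 + k))*(-1/(93*k)) = -(k + sqrt(315 + k))/(93*k))
(596973 + 1906845)*(-832600 + U) + O(391) = (596973 + 1906845)*(-832600 - 648223) + (1/93)*(-1*391 - sqrt(315 + 391))/391 = 2503818*(-1480823) + (1/93)*(1/391)*(-391 - sqrt(706)) = -3707711282214 + (-1/93 - sqrt(706)/36363) = -344817149245903/93 - sqrt(706)/36363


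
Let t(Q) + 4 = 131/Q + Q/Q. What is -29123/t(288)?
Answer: 8387424/733 ≈ 11443.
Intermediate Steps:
t(Q) = -3 + 131/Q (t(Q) = -4 + (131/Q + Q/Q) = -4 + (131/Q + 1) = -4 + (1 + 131/Q) = -3 + 131/Q)
-29123/t(288) = -29123/(-3 + 131/288) = -29123/(-733/288) = -29123*(-288/733) = 8387424/733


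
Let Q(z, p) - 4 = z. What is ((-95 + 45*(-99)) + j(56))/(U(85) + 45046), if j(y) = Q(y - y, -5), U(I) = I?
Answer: -4546/45131 ≈ -0.10073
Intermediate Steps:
Q(z, p) = 4 + z
j(y) = 4 (j(y) = 4 + (y - y) = 4 + 0 = 4)
((-95 + 45*(-99)) + j(56))/(U(85) + 45046) = ((-95 + 45*(-99)) + 4)/(85 + 45046) = ((-95 - 4455) + 4)/45131 = (-4550 + 4)*(1/45131) = -4546*1/45131 = -4546/45131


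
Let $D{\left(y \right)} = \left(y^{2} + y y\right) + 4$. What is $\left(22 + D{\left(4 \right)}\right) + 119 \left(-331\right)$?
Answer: $-39331$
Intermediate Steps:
$D{\left(y \right)} = 4 + 2 y^{2}$ ($D{\left(y \right)} = \left(y^{2} + y^{2}\right) + 4 = 2 y^{2} + 4 = 4 + 2 y^{2}$)
$\left(22 + D{\left(4 \right)}\right) + 119 \left(-331\right) = \left(22 + \left(4 + 2 \cdot 4^{2}\right)\right) + 119 \left(-331\right) = \left(22 + \left(4 + 2 \cdot 16\right)\right) - 39389 = \left(22 + \left(4 + 32\right)\right) - 39389 = \left(22 + 36\right) - 39389 = 58 - 39389 = -39331$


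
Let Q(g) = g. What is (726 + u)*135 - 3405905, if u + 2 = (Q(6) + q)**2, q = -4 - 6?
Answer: -3306005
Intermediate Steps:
q = -10
u = 14 (u = -2 + (6 - 10)**2 = -2 + (-4)**2 = -2 + 16 = 14)
(726 + u)*135 - 3405905 = (726 + 14)*135 - 3405905 = 740*135 - 3405905 = 99900 - 3405905 = -3306005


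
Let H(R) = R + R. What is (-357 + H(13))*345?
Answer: -114195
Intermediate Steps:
H(R) = 2*R
(-357 + H(13))*345 = (-357 + 2*13)*345 = (-357 + 26)*345 = -331*345 = -114195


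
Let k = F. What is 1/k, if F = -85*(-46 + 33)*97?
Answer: 1/107185 ≈ 9.3297e-6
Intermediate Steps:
F = 107185 (F = -85*(-13)*97 = 1105*97 = 107185)
k = 107185
1/k = 1/107185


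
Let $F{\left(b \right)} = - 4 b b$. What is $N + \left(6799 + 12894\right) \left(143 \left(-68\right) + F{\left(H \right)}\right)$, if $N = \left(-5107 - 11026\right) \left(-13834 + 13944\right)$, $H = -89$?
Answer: $-817222374$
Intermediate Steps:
$F{\left(b \right)} = - 4 b^{2}$
$N = -1774630$ ($N = \left(-16133\right) 110 = -1774630$)
$N + \left(6799 + 12894\right) \left(143 \left(-68\right) + F{\left(H \right)}\right) = -1774630 + \left(6799 + 12894\right) \left(143 \left(-68\right) - 4 \left(-89\right)^{2}\right) = -1774630 + 19693 \left(-9724 - 31684\right) = -1774630 + 19693 \left(-41408\right) = -1774630 - 815447744 = -817222374$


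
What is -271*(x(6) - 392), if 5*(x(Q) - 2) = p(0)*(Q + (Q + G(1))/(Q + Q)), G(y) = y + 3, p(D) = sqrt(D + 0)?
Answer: 105690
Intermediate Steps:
p(D) = sqrt(D)
G(y) = 3 + y
x(Q) = 2 (x(Q) = 2 + (sqrt(0)*(Q + (Q + (3 + 1))/(Q + Q)))/5 = 2 + (0*(Q + (Q + 4)/((2*Q))))/5 = 2 + (0*(Q + (4 + Q)*(1/(2*Q))))/5 = 2 + (0*(Q + (4 + Q)/(2*Q)))/5 = 2 + (1/5)*0 = 2 + 0 = 2)
-271*(x(6) - 392) = -271*(2 - 392) = -271*(-390) = 105690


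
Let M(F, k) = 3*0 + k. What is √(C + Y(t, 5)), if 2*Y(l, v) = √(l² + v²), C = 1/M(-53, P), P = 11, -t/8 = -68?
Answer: √(44 + 242*√295961)/22 ≈ 16.496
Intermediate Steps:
t = 544 (t = -8*(-68) = 544)
M(F, k) = k (M(F, k) = 0 + k = k)
C = 1/11 ≈ 0.090909
Y(l, v) = √(l² + v²)/2
√(C + Y(t, 5)) = √(1/11 + √(544² + 5²)/2) = √(1/11 + √(295936 + 25)/2) = √(1/11 + √295961/2)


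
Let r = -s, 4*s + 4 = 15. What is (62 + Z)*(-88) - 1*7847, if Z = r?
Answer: -13061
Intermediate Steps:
s = 11/4 (s = -1 + (¼)*15 = -1 + 15/4 = 11/4 ≈ 2.7500)
r = -11/4 (r = -1*11/4 = -11/4 ≈ -2.7500)
Z = -11/4 ≈ -2.7500
(62 + Z)*(-88) - 1*7847 = (62 - 11/4)*(-88) - 1*7847 = (237/4)*(-88) - 7847 = -5214 - 7847 = -13061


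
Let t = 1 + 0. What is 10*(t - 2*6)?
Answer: -110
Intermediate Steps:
t = 1
10*(t - 2*6) = 10*(1 - 2*6) = 10*(1 - 12) = 10*(-11) = -110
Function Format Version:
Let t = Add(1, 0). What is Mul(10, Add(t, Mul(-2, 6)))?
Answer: -110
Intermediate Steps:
t = 1
Mul(10, Add(t, Mul(-2, 6))) = Mul(10, Add(1, Mul(-2, 6))) = Mul(10, Add(1, -12)) = Mul(10, -11) = -110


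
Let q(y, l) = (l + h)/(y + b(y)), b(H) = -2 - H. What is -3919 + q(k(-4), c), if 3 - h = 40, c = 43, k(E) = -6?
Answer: -3922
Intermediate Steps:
h = -37 (h = 3 - 1*40 = 3 - 40 = -37)
q(y, l) = 37/2 - l/2 (q(y, l) = (l - 37)/(y + (-2 - y)) = (-37 + l)/(-2) = (-37 + l)*(-½) = 37/2 - l/2)
-3919 + q(k(-4), c) = -3919 + (37/2 - ½*43) = -3919 + (37/2 - 43/2) = -3919 - 3 = -3922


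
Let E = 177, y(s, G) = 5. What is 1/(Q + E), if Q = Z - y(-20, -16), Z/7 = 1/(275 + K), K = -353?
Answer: 78/13409 ≈ 0.0058170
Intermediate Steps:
Z = -7/78 (Z = 7/(275 - 353) = 7/(-78) = 7*(-1/78) = -7/78 ≈ -0.089744)
Q = -397/78 (Q = -7/78 - 1*5 = -7/78 - 5 = -397/78 ≈ -5.0897)
1/(Q + E) = 1/(-397/78 + 177) = 1/(13409/78) = 78/13409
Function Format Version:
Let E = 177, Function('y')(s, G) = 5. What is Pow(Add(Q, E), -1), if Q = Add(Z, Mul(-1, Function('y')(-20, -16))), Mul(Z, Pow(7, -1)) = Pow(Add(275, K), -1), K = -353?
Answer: Rational(78, 13409) ≈ 0.0058170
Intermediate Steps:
Z = Rational(-7, 78) (Z = Mul(7, Pow(Add(275, -353), -1)) = Mul(7, Pow(-78, -1)) = Mul(7, Rational(-1, 78)) = Rational(-7, 78) ≈ -0.089744)
Q = Rational(-397, 78) (Q = Add(Rational(-7, 78), Mul(-1, 5)) = Add(Rational(-7, 78), -5) = Rational(-397, 78) ≈ -5.0897)
Pow(Add(Q, E), -1) = Pow(Add(Rational(-397, 78), 177), -1) = Pow(Rational(13409, 78), -1) = Rational(78, 13409)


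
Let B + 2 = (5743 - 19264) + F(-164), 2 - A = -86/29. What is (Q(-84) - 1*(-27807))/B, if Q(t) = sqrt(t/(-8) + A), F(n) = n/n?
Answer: -27807/13522 - sqrt(52026)/784276 ≈ -2.0567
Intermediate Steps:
F(n) = 1
A = 144/29 (A = 2 - (-86)/29 = 2 - 1*(-86/29) = 2 + 86/29 = 144/29 ≈ 4.9655)
Q(t) = sqrt(144/29 - t/8) (Q(t) = sqrt(t/(-8) + 144/29) = sqrt(t*(-1/8) + 144/29) = sqrt(-t/8 + 144/29) = sqrt(144/29 - t/8))
B = -13522 (B = -2 + ((5743 - 19264) + 1) = -2 + (-13521 + 1) = -2 - 13520 = -13522)
(Q(-84) - 1*(-27807))/B = (sqrt(66816 - 1682*(-84))/116 - 1*(-27807))/(-13522) = (sqrt(66816 + 141288)/116 + 27807)*(-1/13522) = (sqrt(208104)/116 + 27807)*(-1/13522) = ((2*sqrt(52026))/116 + 27807)*(-1/13522) = (sqrt(52026)/58 + 27807)*(-1/13522) = (27807 + sqrt(52026)/58)*(-1/13522) = -27807/13522 - sqrt(52026)/784276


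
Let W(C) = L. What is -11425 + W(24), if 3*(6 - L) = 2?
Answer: -34259/3 ≈ -11420.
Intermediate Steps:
L = 16/3 (L = 6 - ⅓*2 = 6 - ⅔ = 16/3 ≈ 5.3333)
W(C) = 16/3
-11425 + W(24) = -11425 + 16/3 = -34259/3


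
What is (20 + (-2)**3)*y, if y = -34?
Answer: -408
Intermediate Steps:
(20 + (-2)**3)*y = (20 + (-2)**3)*(-34) = (20 - 8)*(-34) = 12*(-34) = -408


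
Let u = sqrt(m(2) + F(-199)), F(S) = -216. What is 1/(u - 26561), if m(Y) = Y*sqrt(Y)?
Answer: -1/(26561 - I*sqrt(216 - 2*sqrt(2))) ≈ -3.7649e-5 - 2.0695e-8*I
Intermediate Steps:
m(Y) = Y**(3/2)
u = sqrt(-216 + 2*sqrt(2)) (u = sqrt(2**(3/2) - 216) = sqrt(2*sqrt(2) - 216) = sqrt(-216 + 2*sqrt(2)) ≈ 14.6*I)
1/(u - 26561) = 1/(sqrt(-216 + 2*sqrt(2)) - 26561) = 1/(-26561 + sqrt(-216 + 2*sqrt(2)))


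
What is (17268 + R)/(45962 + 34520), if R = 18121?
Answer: 35389/80482 ≈ 0.43971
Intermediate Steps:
(17268 + R)/(45962 + 34520) = (17268 + 18121)/(45962 + 34520) = 35389/80482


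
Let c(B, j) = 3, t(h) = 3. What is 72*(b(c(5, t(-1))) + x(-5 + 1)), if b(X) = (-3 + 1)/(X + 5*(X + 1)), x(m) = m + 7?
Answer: 4824/23 ≈ 209.74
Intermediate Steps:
x(m) = 7 + m
b(X) = -2/(5 + 6*X) (b(X) = -2/(X + 5*(1 + X)) = -2/(X + (5 + 5*X)) = -2/(5 + 6*X))
72*(b(c(5, t(-1))) + x(-5 + 1)) = 72*(-2/(5 + 6*3) + (7 + (-5 + 1))) = 72*(-2/(5 + 18) + (7 - 4)) = 72*(-2/23 + 3) = 72*(67/23) = 4824/23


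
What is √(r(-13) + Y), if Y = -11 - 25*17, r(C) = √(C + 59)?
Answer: √(-436 + √46) ≈ 20.718*I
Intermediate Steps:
r(C) = √(59 + C)
Y = -436 (Y = -11 - 425 = -436)
√(r(-13) + Y) = √(√(59 - 13) - 436) = √(√46 - 436) = √(-436 + √46)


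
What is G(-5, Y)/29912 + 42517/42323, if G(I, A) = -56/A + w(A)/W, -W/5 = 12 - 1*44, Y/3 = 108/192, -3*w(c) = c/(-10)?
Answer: 878075612204489/875035406131200 ≈ 1.0035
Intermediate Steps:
w(c) = c/30 (w(c) = -c/(3*(-10)) = -c*(-1)/(3*10) = -(-1)*c/30 = c/30)
Y = 27/16 (Y = 3*(108/192) = 3*(108*(1/192)) = 3*(9/16) = 27/16 ≈ 1.6875)
W = 160 (W = -5*(12 - 1*44) = -5*(12 - 44) = -5*(-32) = 160)
G(I, A) = -56/A + A/4800 (G(I, A) = -56/A + (A/30)/160 = -56/A + (A/30)*(1/160) = -56/A + A/4800)
G(-5, Y)/29912 + 42517/42323 = (-56/27/16 + (1/4800)*(27/16))/29912 + 42517/42323 = (-56*16/27 + 9/25600)*(1/29912) + 42517*(1/42323) = (-896/27 + 9/25600)*(1/29912) + 42517/42323 = -22937357/691200*1/29912 + 42517/42323 = -22937357/20675174400 + 42517/42323 = 878075612204489/875035406131200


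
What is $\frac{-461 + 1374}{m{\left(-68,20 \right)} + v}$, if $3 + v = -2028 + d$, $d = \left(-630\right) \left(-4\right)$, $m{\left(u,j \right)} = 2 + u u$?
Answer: $\frac{83}{465} \approx 0.17849$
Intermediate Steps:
$m{\left(u,j \right)} = 2 + u^{2}$
$d = 2520$
$v = 489$ ($v = -3 + \left(-2028 + 2520\right) = -3 + 492 = 489$)
$\frac{-461 + 1374}{m{\left(-68,20 \right)} + v} = \frac{-461 + 1374}{\left(2 + \left(-68\right)^{2}\right) + 489} = \frac{913}{\left(2 + 4624\right) + 489} = \frac{913}{4626 + 489} = \frac{913}{5115} = 913 \cdot \frac{1}{5115} = \frac{83}{465}$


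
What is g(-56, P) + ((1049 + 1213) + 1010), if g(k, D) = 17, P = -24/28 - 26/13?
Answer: 3289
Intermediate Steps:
P = -20/7 (P = -24*1/28 - 26*1/13 = -6/7 - 2 = -20/7 ≈ -2.8571)
g(-56, P) + ((1049 + 1213) + 1010) = 17 + ((1049 + 1213) + 1010) = 17 + (2262 + 1010) = 17 + 3272 = 3289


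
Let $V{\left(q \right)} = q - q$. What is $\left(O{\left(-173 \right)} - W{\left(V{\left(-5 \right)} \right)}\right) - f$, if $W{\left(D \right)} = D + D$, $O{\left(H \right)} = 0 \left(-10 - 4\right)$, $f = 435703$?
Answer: $-435703$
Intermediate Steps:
$V{\left(q \right)} = 0$
$O{\left(H \right)} = 0$ ($O{\left(H \right)} = 0 \left(-14\right) = 0$)
$W{\left(D \right)} = 2 D$
$\left(O{\left(-173 \right)} - W{\left(V{\left(-5 \right)} \right)}\right) - f = \left(0 - 2 \cdot 0\right) - 435703 = \left(0 - 0\right) - 435703 = \left(0 + 0\right) - 435703 = 0 - 435703 = -435703$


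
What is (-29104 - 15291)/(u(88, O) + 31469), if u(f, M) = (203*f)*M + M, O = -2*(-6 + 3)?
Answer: -44395/138659 ≈ -0.32017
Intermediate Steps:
O = 6 (O = -2*(-3) = 6)
u(f, M) = M + 203*M*f (u(f, M) = 203*M*f + M = M + 203*M*f)
(-29104 - 15291)/(u(88, O) + 31469) = (-29104 - 15291)/(6*(1 + 203*88) + 31469) = -44395/(6*(1 + 17864) + 31469) = -44395/(6*17865 + 31469) = -44395/(107190 + 31469) = -44395/138659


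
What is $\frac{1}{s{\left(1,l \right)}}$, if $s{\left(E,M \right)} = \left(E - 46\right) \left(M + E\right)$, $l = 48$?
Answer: $- \frac{1}{2205} \approx -0.00045351$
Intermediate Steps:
$s{\left(E,M \right)} = \left(-46 + E\right) \left(E + M\right)$
$\frac{1}{s{\left(1,l \right)}} = \frac{1}{1^{2} - 46 - 2208 + 1 \cdot 48} = \frac{1}{1 - 46 - 2208 + 48} = \frac{1}{-2205} = - \frac{1}{2205}$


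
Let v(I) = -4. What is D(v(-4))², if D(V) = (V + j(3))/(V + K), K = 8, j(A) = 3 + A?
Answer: ¼ ≈ 0.25000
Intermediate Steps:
D(V) = (6 + V)/(8 + V) (D(V) = (V + (3 + 3))/(V + 8) = (V + 6)/(8 + V) = (6 + V)/(8 + V))
D(v(-4))² = ((6 - 4)/(8 - 4))² = (2/4)² = ((¼)*2)² = (½)² = ¼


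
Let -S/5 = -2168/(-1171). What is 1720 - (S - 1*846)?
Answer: 3015626/1171 ≈ 2575.3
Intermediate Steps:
S = -10840/1171 (S = -(-10840)/(-1171) = -(-10840)*(-1)/1171 = -5*2168/1171 = -10840/1171 ≈ -9.2570)
1720 - (S - 1*846) = 1720 - (-10840/1171 - 1*846) = 1720 - (-10840/1171 - 846) = 1720 - 1*(-1001506/1171) = 1720 + 1001506/1171 = 3015626/1171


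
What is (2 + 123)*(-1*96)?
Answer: -12000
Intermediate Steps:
(2 + 123)*(-1*96) = 125*(-96) = -12000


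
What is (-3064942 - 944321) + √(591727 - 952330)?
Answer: -4009263 + 3*I*√40067 ≈ -4.0093e+6 + 600.5*I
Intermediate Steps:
(-3064942 - 944321) + √(591727 - 952330) = -4009263 + √(-360603) = -4009263 + 3*I*√40067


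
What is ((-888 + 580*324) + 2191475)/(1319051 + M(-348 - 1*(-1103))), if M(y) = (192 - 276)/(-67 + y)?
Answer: 409103204/226876751 ≈ 1.8032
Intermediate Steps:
M(y) = -84/(-67 + y)
((-888 + 580*324) + 2191475)/(1319051 + M(-348 - 1*(-1103))) = ((-888 + 580*324) + 2191475)/(1319051 - 84/(-67 + (-348 - 1*(-1103)))) = ((-888 + 187920) + 2191475)/(1319051 - 84/(-67 + (-348 + 1103))) = (187032 + 2191475)/(1319051 - 84/(-67 + 755)) = 2378507/(1319051 - 84/688) = 2378507/(1319051 - 84*1/688) = 2378507/(1319051 - 21/172) = 2378507/(226876751/172) = 2378507*(172/226876751) = 409103204/226876751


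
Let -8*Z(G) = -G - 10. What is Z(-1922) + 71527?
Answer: 71288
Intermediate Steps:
Z(G) = 5/4 + G/8 (Z(G) = -(-G - 10)/8 = -(-10 - G)/8 = 5/4 + G/8)
Z(-1922) + 71527 = (5/4 + (⅛)*(-1922)) + 71527 = (5/4 - 961/4) + 71527 = -239 + 71527 = 71288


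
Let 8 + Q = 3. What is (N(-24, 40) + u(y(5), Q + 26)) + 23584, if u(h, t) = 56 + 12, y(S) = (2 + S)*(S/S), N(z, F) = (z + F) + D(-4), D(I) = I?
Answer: 23664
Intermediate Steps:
Q = -5 (Q = -8 + 3 = -5)
N(z, F) = -4 + F + z (N(z, F) = (z + F) - 4 = (F + z) - 4 = -4 + F + z)
y(S) = 2 + S (y(S) = (2 + S)*1 = 2 + S)
u(h, t) = 68
(N(-24, 40) + u(y(5), Q + 26)) + 23584 = ((-4 + 40 - 24) + 68) + 23584 = (12 + 68) + 23584 = 80 + 23584 = 23664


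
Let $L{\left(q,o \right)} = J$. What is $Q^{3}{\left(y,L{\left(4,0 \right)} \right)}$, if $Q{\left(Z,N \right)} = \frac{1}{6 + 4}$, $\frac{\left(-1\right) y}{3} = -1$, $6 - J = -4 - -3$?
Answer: $\frac{1}{1000} \approx 0.001$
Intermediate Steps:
$J = 7$ ($J = 6 - \left(-4 - -3\right) = 6 - \left(-4 + 3\right) = 6 - -1 = 6 + 1 = 7$)
$y = 3$ ($y = \left(-3\right) \left(-1\right) = 3$)
$L{\left(q,o \right)} = 7$
$Q{\left(Z,N \right)} = \frac{1}{10}$
$Q^{3}{\left(y,L{\left(4,0 \right)} \right)} = \left(\frac{1}{10}\right)^{3} = \frac{1}{1000}$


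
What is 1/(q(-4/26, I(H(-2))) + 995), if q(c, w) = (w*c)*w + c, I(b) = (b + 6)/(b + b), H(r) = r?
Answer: 13/12931 ≈ 0.0010053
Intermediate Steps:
I(b) = (6 + b)/(2*b) (I(b) = (6 + b)/((2*b)) = (6 + b)*(1/(2*b)) = (6 + b)/(2*b))
q(c, w) = c + c*w**2 (q(c, w) = (c*w)*w + c = c*w**2 + c = c + c*w**2)
1/(q(-4/26, I(H(-2))) + 995) = 1/((-4/26)*(1 + ((1/2)*(6 - 2)/(-2))**2) + 995) = 1/((-4*1/26)*(1 + ((1/2)*(-1/2)*4)**2) + 995) = 1/(-2*(1 + (-1)**2)/13 + 995) = 1/(-2*(1 + 1)/13 + 995) = 1/(-2/13*2 + 995) = 1/(-4/13 + 995) = 1/(12931/13) = 13/12931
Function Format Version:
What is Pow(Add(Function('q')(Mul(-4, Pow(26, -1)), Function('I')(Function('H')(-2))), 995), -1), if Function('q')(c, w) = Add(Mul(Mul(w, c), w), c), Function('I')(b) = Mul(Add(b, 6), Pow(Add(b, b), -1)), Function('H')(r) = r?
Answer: Rational(13, 12931) ≈ 0.0010053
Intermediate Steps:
Function('I')(b) = Mul(Rational(1, 2), Pow(b, -1), Add(6, b)) (Function('I')(b) = Mul(Add(6, b), Pow(Mul(2, b), -1)) = Mul(Add(6, b), Mul(Rational(1, 2), Pow(b, -1))) = Mul(Rational(1, 2), Pow(b, -1), Add(6, b)))
Function('q')(c, w) = Add(c, Mul(c, Pow(w, 2))) (Function('q')(c, w) = Add(Mul(Mul(c, w), w), c) = Add(Mul(c, Pow(w, 2)), c) = Add(c, Mul(c, Pow(w, 2))))
Pow(Add(Function('q')(Mul(-4, Pow(26, -1)), Function('I')(Function('H')(-2))), 995), -1) = Pow(Add(Mul(Mul(-4, Pow(26, -1)), Add(1, Pow(Mul(Rational(1, 2), Pow(-2, -1), Add(6, -2)), 2))), 995), -1) = Pow(Add(Mul(Mul(-4, Rational(1, 26)), Add(1, Pow(Mul(Rational(1, 2), Rational(-1, 2), 4), 2))), 995), -1) = Pow(Add(Mul(Rational(-2, 13), Add(1, Pow(-1, 2))), 995), -1) = Pow(Add(Mul(Rational(-2, 13), Add(1, 1)), 995), -1) = Pow(Add(Mul(Rational(-2, 13), 2), 995), -1) = Pow(Add(Rational(-4, 13), 995), -1) = Pow(Rational(12931, 13), -1) = Rational(13, 12931)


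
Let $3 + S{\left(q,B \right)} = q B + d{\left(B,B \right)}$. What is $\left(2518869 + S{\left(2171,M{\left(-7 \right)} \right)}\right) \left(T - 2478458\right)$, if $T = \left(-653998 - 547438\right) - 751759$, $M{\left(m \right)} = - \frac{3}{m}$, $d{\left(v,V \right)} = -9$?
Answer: $- \frac{78167764620336}{7} \approx -1.1167 \cdot 10^{13}$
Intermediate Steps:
$T = -1953195$ ($T = -1201436 - 751759 = -1953195$)
$S{\left(q,B \right)} = -12 + B q$ ($S{\left(q,B \right)} = -3 + \left(q B - 9\right) = -3 + \left(B q - 9\right) = -3 + \left(-9 + B q\right) = -12 + B q$)
$\left(2518869 + S{\left(2171,M{\left(-7 \right)} \right)}\right) \left(T - 2478458\right) = \left(2518869 - \left(12 - - \frac{3}{-7} \cdot 2171\right)\right) \left(-1953195 - 2478458\right) = \left(2518869 - \left(12 - \left(-3\right) \left(- \frac{1}{7}\right) 2171\right)\right) \left(-4431653\right) = \left(2518869 + \left(-12 + \frac{3}{7} \cdot 2171\right)\right) \left(-4431653\right) = \left(2518869 + \left(-12 + \frac{6513}{7}\right)\right) \left(-4431653\right) = \left(2518869 + \frac{6429}{7}\right) \left(-4431653\right) = \frac{17638512}{7} \left(-4431653\right) = - \frac{78167764620336}{7}$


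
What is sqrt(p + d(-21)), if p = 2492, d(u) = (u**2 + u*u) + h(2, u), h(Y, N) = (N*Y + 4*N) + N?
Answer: sqrt(3227) ≈ 56.807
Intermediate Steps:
h(Y, N) = 5*N + N*Y (h(Y, N) = (4*N + N*Y) + N = 5*N + N*Y)
d(u) = 2*u**2 + 7*u (d(u) = (u**2 + u*u) + u*(5 + 2) = (u**2 + u**2) + u*7 = 2*u**2 + 7*u)
sqrt(p + d(-21)) = sqrt(2492 - 21*(7 + 2*(-21))) = sqrt(2492 - 21*(7 - 42)) = sqrt(2492 - 21*(-35)) = sqrt(2492 + 735) = sqrt(3227)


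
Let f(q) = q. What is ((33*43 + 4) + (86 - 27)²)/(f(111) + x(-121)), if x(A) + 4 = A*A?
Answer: 1226/3687 ≈ 0.33252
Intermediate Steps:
x(A) = -4 + A² (x(A) = -4 + A*A = -4 + A²)
((33*43 + 4) + (86 - 27)²)/(f(111) + x(-121)) = ((33*43 + 4) + (86 - 27)²)/(111 + (-4 + (-121)²)) = ((1419 + 4) + 59²)/(111 + (-4 + 14641)) = (1423 + 3481)/(111 + 14637) = 4904/14748 = 4904*(1/14748) = 1226/3687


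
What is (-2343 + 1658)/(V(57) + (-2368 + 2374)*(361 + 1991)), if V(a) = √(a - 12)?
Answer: -1074080/22127611 + 685*√5/66382833 ≈ -0.048517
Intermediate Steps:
V(a) = √(-12 + a)
(-2343 + 1658)/(V(57) + (-2368 + 2374)*(361 + 1991)) = (-2343 + 1658)/(√(-12 + 57) + (-2368 + 2374)*(361 + 1991)) = -685/(√45 + 6*2352) = -685/(3*√5 + 14112) = -685/(14112 + 3*√5)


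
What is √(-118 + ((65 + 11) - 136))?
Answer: I*√178 ≈ 13.342*I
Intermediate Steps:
√(-118 + ((65 + 11) - 136)) = √(-118 + (76 - 136)) = √(-118 - 60) = √(-178) = I*√178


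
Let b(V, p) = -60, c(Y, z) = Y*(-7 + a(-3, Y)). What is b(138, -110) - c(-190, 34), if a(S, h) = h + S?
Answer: -38060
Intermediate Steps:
a(S, h) = S + h
c(Y, z) = Y*(-10 + Y) (c(Y, z) = Y*(-7 + (-3 + Y)) = Y*(-10 + Y))
b(138, -110) - c(-190, 34) = -60 - (-190)*(-10 - 190) = -60 - (-190)*(-200) = -60 - 1*38000 = -60 - 38000 = -38060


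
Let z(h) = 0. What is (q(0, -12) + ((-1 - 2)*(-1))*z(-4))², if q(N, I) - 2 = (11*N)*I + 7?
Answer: 81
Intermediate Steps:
q(N, I) = 9 + 11*I*N (q(N, I) = 2 + ((11*N)*I + 7) = 2 + (11*I*N + 7) = 2 + (7 + 11*I*N) = 9 + 11*I*N)
(q(0, -12) + ((-1 - 2)*(-1))*z(-4))² = ((9 + 11*(-12)*0) + ((-1 - 2)*(-1))*0)² = ((9 + 0) - 3*(-1)*0)² = (9 + 3*0)² = (9 + 0)² = 9² = 81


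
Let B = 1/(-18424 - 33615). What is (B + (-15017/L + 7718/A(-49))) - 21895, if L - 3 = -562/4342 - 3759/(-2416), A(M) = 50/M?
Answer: -992274864007126099/30205128168475 ≈ -32851.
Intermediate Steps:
B = -1/52039 (B = 1/(-52039) = -1/52039 ≈ -1.9216e-5)
L = 23217301/5245136 (L = 3 + (-562/4342 - 3759/(-2416)) = 3 + (-562*1/4342 - 3759*(-1/2416)) = 3 + (-281/2171 + 3759/2416) = 3 + 7481893/5245136 = 23217301/5245136 ≈ 4.4264)
(B + (-15017/L + 7718/A(-49))) - 21895 = (-1/52039 + (-15017/23217301/5245136 + 7718/((50/(-49))))) - 21895 = (-1/52039 + (-15017*5245136/23217301 + 7718/((50*(-1/49))))) - 21895 = (-1/52039 + (-78766207312/23217301 + 7718/(-50/49))) - 21895 = (-1/52039 + (-78766207312/23217301 + 7718*(-49/50))) - 21895 = (-1/52039 + (-78766207312/23217301 - 189091/25)) - 21895 = (-1/52039 - 6359337846191/580432525) - 21895 = -330933582758365974/30205128168475 - 21895 = -992274864007126099/30205128168475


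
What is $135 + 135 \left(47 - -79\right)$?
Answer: $17145$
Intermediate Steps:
$135 + 135 \left(47 - -79\right) = 135 + 135 \left(47 + 79\right) = 135 + 135 \cdot 126 = 135 + 17010 = 17145$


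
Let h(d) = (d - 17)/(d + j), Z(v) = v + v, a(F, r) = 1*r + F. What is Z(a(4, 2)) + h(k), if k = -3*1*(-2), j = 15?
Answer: 241/21 ≈ 11.476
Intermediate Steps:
a(F, r) = F + r (a(F, r) = r + F = F + r)
k = 6 (k = -3*(-2) = 6)
Z(v) = 2*v
h(d) = (-17 + d)/(15 + d) (h(d) = (d - 17)/(d + 15) = (-17 + d)/(15 + d))
Z(a(4, 2)) + h(k) = 2*(4 + 2) + (-17 + 6)/(15 + 6) = 2*6 - 11/21 = 12 + (1/21)*(-11) = 12 - 11/21 = 241/21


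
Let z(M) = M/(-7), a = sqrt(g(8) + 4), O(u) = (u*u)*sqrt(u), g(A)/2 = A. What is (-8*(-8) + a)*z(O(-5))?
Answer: 50*I*(-5 - 32*sqrt(5))/7 ≈ -546.82*I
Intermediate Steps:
g(A) = 2*A
O(u) = u**(5/2) (O(u) = u**2*sqrt(u) = u**(5/2))
a = 2*sqrt(5) (a = sqrt(2*8 + 4) = sqrt(16 + 4) = sqrt(20) = 2*sqrt(5) ≈ 4.4721)
z(M) = -M/7 (z(M) = M*(-1/7) = -M/7)
(-8*(-8) + a)*z(O(-5)) = (-8*(-8) + 2*sqrt(5))*(-25*I*sqrt(5)/7) = (64 + 2*sqrt(5))*(-25*I*sqrt(5)/7) = -25*I*sqrt(5)*(64 + 2*sqrt(5))/7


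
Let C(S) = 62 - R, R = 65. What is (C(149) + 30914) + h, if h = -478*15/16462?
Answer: 254424856/8231 ≈ 30911.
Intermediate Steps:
C(S) = -3 (C(S) = 62 - 1*65 = 62 - 65 = -3)
h = -3585/8231 (h = -7170*1/16462 = -3585/8231 ≈ -0.43555)
(C(149) + 30914) + h = (-3 + 30914) - 3585/8231 = 30911 - 3585/8231 = 254424856/8231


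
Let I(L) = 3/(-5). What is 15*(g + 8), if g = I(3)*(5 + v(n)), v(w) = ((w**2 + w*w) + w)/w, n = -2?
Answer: 102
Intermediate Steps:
I(L) = -3/5 (I(L) = 3*(-1/5) = -3/5)
v(w) = (w + 2*w**2)/w (v(w) = ((w**2 + w**2) + w)/w = (2*w**2 + w)/w = (w + 2*w**2)/w)
g = -6/5 (g = -3*(5 + (1 + 2*(-2)))/5 = -3*(5 + (1 - 4))/5 = -3*(5 - 3)/5 = -3/5*2 = -6/5 ≈ -1.2000)
15*(g + 8) = 15*(-6/5 + 8) = 15*(34/5) = 102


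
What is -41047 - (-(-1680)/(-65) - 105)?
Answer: -531910/13 ≈ -40916.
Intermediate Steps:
-41047 - (-(-1680)/(-65) - 105) = -41047 - (-(-1680)*(-1)/65 - 105) = -41047 - (-70*24/65 - 105) = -41047 - (-336/13 - 105) = -41047 - 1*(-1701/13) = -41047 + 1701/13 = -531910/13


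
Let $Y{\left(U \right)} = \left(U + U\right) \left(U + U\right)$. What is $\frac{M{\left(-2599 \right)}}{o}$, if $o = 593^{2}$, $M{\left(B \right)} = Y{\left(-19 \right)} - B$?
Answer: $\frac{4043}{351649} \approx 0.011497$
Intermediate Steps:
$Y{\left(U \right)} = 4 U^{2}$ ($Y{\left(U \right)} = 2 U 2 U = 4 U^{2}$)
$M{\left(B \right)} = 1444 - B$ ($M{\left(B \right)} = 4 \left(-19\right)^{2} - B = 4 \cdot 361 - B = 1444 - B$)
$o = 351649$
$\frac{M{\left(-2599 \right)}}{o} = \frac{1444 - -2599}{351649} = \left(1444 + 2599\right) \frac{1}{351649} = 4043 \cdot \frac{1}{351649} = \frac{4043}{351649}$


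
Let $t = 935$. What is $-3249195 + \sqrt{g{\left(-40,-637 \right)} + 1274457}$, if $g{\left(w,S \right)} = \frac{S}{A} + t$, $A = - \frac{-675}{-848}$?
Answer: $-3249195 + \frac{4 \sqrt{161518083}}{45} \approx -3.2481 \cdot 10^{6}$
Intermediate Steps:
$A = - \frac{675}{848}$ ($A = - \frac{\left(-675\right) \left(-1\right)}{848} = \left(-1\right) \frac{675}{848} = - \frac{675}{848} \approx -0.79599$)
$g{\left(w,S \right)} = 935 - \frac{848 S}{675}$ ($g{\left(w,S \right)} = \frac{S}{- \frac{675}{848}} + 935 = - \frac{848 S}{675} + 935 = 935 - \frac{848 S}{675}$)
$-3249195 + \sqrt{g{\left(-40,-637 \right)} + 1274457} = -3249195 + \sqrt{\left(935 - - \frac{540176}{675}\right) + 1274457} = -3249195 + \sqrt{\left(935 + \frac{540176}{675}\right) + 1274457} = -3249195 + \sqrt{\frac{1171301}{675} + 1274457} = -3249195 + \sqrt{\frac{861429776}{675}} = -3249195 + \frac{4 \sqrt{161518083}}{45}$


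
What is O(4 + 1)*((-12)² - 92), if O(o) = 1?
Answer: 52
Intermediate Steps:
O(4 + 1)*((-12)² - 92) = 1*((-12)² - 92) = 1*(144 - 92) = 1*52 = 52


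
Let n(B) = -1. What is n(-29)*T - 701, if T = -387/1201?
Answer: -841514/1201 ≈ -700.68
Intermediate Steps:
T = -387/1201 (T = -387*1/1201 = -387/1201 ≈ -0.32223)
n(-29)*T - 701 = -1*(-387/1201) - 701 = 387/1201 - 701 = -841514/1201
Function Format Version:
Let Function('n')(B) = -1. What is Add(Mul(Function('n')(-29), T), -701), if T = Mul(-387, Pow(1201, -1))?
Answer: Rational(-841514, 1201) ≈ -700.68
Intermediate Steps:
T = Rational(-387, 1201) (T = Mul(-387, Rational(1, 1201)) = Rational(-387, 1201) ≈ -0.32223)
Add(Mul(Function('n')(-29), T), -701) = Add(Mul(-1, Rational(-387, 1201)), -701) = Add(Rational(387, 1201), -701) = Rational(-841514, 1201)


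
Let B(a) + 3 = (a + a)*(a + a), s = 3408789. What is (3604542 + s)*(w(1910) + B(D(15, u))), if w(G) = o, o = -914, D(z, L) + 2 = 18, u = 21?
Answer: 750426417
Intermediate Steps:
D(z, L) = 16 (D(z, L) = -2 + 18 = 16)
w(G) = -914
B(a) = -3 + 4*a² (B(a) = -3 + (a + a)*(a + a) = -3 + (2*a)*(2*a) = -3 + 4*a²)
(3604542 + s)*(w(1910) + B(D(15, u))) = (3604542 + 3408789)*(-914 + (-3 + 4*16²)) = 7013331*(-914 + (-3 + 4*256)) = 7013331*(-914 + (-3 + 1024)) = 7013331*(-914 + 1021) = 7013331*107 = 750426417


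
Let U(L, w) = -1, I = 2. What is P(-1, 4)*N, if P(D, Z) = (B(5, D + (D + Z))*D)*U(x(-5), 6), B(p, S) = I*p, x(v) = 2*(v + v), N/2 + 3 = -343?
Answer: -6920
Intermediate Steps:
N = -692 (N = -6 + 2*(-343) = -6 - 686 = -692)
x(v) = 4*v (x(v) = 2*(2*v) = 4*v)
B(p, S) = 2*p
P(D, Z) = -10*D (P(D, Z) = ((2*5)*D)*(-1) = (10*D)*(-1) = -10*D)
P(-1, 4)*N = -10*(-1)*(-692) = 10*(-692) = -6920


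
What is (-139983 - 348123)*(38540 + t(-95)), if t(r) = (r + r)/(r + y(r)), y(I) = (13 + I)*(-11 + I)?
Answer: -161723277508140/8597 ≈ -1.8812e+10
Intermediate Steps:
y(I) = (-11 + I)*(13 + I)
t(r) = 2*r/(-143 + r² + 3*r) (t(r) = (r + r)/(r + (-143 + r² + 2*r)) = (2*r)/(-143 + r² + 3*r) = 2*r/(-143 + r² + 3*r))
(-139983 - 348123)*(38540 + t(-95)) = (-139983 - 348123)*(38540 + 2*(-95)/(-143 + (-95)² + 3*(-95))) = -488106*(38540 + 2*(-95)/(-143 + 9025 - 285)) = -488106*(38540 + 2*(-95)/8597) = -488106*(38540 + 2*(-95)*(1/8597)) = -488106*(38540 - 190/8597) = -488106*331328190/8597 = -161723277508140/8597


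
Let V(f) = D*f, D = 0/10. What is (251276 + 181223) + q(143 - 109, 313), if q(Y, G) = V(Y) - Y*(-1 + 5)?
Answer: 432363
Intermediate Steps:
D = 0 (D = 0*(1/10) = 0)
V(f) = 0 (V(f) = 0*f = 0)
q(Y, G) = -4*Y (q(Y, G) = 0 - Y*(-1 + 5) = 0 - Y*4 = 0 - 4*Y = -4*Y)
(251276 + 181223) + q(143 - 109, 313) = (251276 + 181223) - 4*(143 - 109) = 432499 - 4*34 = 432499 - 136 = 432363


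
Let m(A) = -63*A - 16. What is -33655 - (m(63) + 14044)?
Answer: -43714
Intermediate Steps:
m(A) = -16 - 63*A
-33655 - (m(63) + 14044) = -33655 - ((-16 - 63*63) + 14044) = -33655 - ((-16 - 3969) + 14044) = -33655 - (-3985 + 14044) = -33655 - 1*10059 = -33655 - 10059 = -43714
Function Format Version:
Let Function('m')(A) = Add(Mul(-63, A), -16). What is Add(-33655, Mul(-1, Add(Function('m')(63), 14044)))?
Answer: -43714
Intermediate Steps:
Function('m')(A) = Add(-16, Mul(-63, A))
Add(-33655, Mul(-1, Add(Function('m')(63), 14044))) = Add(-33655, Mul(-1, Add(Add(-16, Mul(-63, 63)), 14044))) = Add(-33655, Mul(-1, Add(Add(-16, -3969), 14044))) = Add(-33655, Mul(-1, Add(-3985, 14044))) = Add(-33655, Mul(-1, 10059)) = Add(-33655, -10059) = -43714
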